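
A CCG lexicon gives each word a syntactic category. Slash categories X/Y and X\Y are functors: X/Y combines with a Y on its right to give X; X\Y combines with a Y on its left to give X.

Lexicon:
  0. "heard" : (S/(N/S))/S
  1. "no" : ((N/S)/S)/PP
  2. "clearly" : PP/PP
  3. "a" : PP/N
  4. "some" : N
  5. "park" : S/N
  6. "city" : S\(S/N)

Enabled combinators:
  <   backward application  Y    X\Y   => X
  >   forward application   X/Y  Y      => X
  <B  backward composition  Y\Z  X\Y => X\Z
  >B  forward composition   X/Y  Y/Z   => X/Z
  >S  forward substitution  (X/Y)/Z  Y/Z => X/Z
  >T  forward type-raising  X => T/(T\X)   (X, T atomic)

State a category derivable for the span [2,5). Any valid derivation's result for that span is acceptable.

[0,7] S   <
  [0,6] S/N   >B
    [0,5] S/S   >S
      [0,1] "heard" : (S/(N/S))/S
      [1,5] (N/S)/S   >
        [1,2] "no" : ((N/S)/S)/PP
        [2,5] PP   >
          [2,4] PP/N   >B
            [2,3] "clearly" : PP/PP
            [3,4] "a" : PP/N
          [4,5] "some" : N
    [5,6] "park" : S/N
  [6,7] "city" : S\(S/N)

PP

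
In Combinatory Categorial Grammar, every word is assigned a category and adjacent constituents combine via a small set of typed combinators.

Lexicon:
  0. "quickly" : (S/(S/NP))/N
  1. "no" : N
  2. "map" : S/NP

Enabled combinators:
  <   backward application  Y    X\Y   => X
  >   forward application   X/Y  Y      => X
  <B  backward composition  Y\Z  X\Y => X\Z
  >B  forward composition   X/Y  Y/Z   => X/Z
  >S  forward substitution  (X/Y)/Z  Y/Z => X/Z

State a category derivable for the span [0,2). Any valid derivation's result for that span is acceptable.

[0,3] S   >
  [0,2] S/(S/NP)   >
    [0,1] "quickly" : (S/(S/NP))/N
    [1,2] "no" : N
  [2,3] "map" : S/NP

S/(S/NP)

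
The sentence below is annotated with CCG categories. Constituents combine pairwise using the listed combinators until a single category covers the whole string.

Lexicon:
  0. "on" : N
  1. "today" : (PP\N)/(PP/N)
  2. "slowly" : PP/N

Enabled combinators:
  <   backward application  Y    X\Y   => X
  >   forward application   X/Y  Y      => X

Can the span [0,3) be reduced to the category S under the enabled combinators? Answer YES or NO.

NO

N (PP\N)/(PP/N) PP/N
CKY chart[0,3] = {PP}; S ∉ chart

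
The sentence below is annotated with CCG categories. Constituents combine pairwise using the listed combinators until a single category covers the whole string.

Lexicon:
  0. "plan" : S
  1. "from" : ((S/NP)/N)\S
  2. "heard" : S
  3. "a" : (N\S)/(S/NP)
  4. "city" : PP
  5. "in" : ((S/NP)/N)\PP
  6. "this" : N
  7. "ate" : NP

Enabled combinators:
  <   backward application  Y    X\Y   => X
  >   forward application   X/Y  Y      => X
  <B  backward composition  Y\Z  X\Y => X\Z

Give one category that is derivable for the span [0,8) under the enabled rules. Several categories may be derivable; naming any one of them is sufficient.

[0,8] S   >
  [0,7] S/NP   >
    [0,2] (S/NP)/N   <
      [0,1] "plan" : S
      [1,2] "from" : ((S/NP)/N)\S
    [2,7] N   <
      [2,3] "heard" : S
      [3,7] N\S   >
        [3,4] "a" : (N\S)/(S/NP)
        [4,7] S/NP   >
          [4,6] (S/NP)/N   <
            [4,5] "city" : PP
            [5,6] "in" : ((S/NP)/N)\PP
          [6,7] "this" : N
  [7,8] "ate" : NP

S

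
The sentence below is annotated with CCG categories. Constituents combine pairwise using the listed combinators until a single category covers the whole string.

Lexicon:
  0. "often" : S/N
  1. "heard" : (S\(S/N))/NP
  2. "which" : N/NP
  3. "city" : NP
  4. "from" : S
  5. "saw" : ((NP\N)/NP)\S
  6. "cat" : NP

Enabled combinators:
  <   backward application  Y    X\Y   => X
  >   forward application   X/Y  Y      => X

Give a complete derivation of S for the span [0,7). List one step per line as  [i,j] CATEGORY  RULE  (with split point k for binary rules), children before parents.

[0,1] S/N  lex  "often"
[1,2] (S\(S/N))/NP  lex  "heard"
[2,3] N/NP  lex  "which"
[3,4] NP  lex  "city"
[2,4] N  >  k=3
[4,5] S  lex  "from"
[5,6] ((NP\N)/NP)\S  lex  "saw"
[4,6] (NP\N)/NP  <  k=5
[6,7] NP  lex  "cat"
[4,7] NP\N  >  k=6
[2,7] NP  <  k=4
[1,7] S\(S/N)  >  k=2
[0,7] S  <  k=1

[0,7] S   <
  [0,1] "often" : S/N
  [1,7] S\(S/N)   >
    [1,2] "heard" : (S\(S/N))/NP
    [2,7] NP   <
      [2,4] N   >
        [2,3] "which" : N/NP
        [3,4] "city" : NP
      [4,7] NP\N   >
        [4,6] (NP\N)/NP   <
          [4,5] "from" : S
          [5,6] "saw" : ((NP\N)/NP)\S
        [6,7] "cat" : NP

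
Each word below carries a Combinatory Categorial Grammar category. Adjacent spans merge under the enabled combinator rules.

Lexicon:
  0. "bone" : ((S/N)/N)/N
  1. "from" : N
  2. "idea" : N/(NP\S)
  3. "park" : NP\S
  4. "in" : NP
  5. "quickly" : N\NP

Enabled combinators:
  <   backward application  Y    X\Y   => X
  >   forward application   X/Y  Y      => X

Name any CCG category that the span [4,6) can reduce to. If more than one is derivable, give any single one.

N

[0,6] S   >
  [0,4] S/N   >
    [0,2] (S/N)/N   >
      [0,1] "bone" : ((S/N)/N)/N
      [1,2] "from" : N
    [2,4] N   >
      [2,3] "idea" : N/(NP\S)
      [3,4] "park" : NP\S
  [4,6] N   <
    [4,5] "in" : NP
    [5,6] "quickly" : N\NP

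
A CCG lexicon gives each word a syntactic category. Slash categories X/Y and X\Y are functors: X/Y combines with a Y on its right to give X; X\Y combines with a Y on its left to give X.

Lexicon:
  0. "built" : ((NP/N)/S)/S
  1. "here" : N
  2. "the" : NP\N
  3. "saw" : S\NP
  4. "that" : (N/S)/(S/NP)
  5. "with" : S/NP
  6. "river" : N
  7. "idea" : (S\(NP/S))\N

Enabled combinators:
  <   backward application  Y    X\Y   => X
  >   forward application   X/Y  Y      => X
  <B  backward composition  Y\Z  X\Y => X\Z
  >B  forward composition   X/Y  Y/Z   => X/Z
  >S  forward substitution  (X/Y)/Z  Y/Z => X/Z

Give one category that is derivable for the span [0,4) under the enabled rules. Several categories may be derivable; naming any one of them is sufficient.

(NP/N)/S

[0,8] S   <
  [0,6] NP/S   >S
    [0,4] (NP/N)/S   >
      [0,1] "built" : ((NP/N)/S)/S
      [1,4] S   <
        [1,2] "here" : N
        [2,4] S\N   <B
          [2,3] "the" : NP\N
          [3,4] "saw" : S\NP
    [4,6] N/S   >
      [4,5] "that" : (N/S)/(S/NP)
      [5,6] "with" : S/NP
  [6,8] S\(NP/S)   <
    [6,7] "river" : N
    [7,8] "idea" : (S\(NP/S))\N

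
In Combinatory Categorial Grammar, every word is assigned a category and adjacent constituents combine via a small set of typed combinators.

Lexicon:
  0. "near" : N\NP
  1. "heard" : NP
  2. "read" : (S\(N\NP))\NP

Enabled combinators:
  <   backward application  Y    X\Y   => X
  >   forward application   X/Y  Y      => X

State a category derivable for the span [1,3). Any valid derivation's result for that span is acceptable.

[0,3] S   <
  [0,1] "near" : N\NP
  [1,3] S\(N\NP)   <
    [1,2] "heard" : NP
    [2,3] "read" : (S\(N\NP))\NP

S\(N\NP)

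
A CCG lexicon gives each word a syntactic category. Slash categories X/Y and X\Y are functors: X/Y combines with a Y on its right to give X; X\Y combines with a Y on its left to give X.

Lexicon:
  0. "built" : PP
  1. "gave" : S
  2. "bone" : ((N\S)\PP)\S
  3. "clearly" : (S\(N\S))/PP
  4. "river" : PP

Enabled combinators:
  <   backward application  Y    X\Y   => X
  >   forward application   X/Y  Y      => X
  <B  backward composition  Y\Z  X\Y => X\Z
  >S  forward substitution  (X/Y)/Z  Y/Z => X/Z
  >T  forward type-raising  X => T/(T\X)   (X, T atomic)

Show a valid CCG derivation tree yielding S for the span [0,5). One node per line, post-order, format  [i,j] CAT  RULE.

[0,5] S   <
  [0,1] "built" : PP
  [1,5] S\PP   <B
    [1,3] (N\S)\PP   <
      [1,2] "gave" : S
      [2,3] "bone" : ((N\S)\PP)\S
    [3,5] S\(N\S)   >
      [3,4] "clearly" : (S\(N\S))/PP
      [4,5] "river" : PP

[0,1] PP  lex  "built"
[1,2] S  lex  "gave"
[2,3] ((N\S)\PP)\S  lex  "bone"
[1,3] (N\S)\PP  <  k=2
[3,4] (S\(N\S))/PP  lex  "clearly"
[4,5] PP  lex  "river"
[3,5] S\(N\S)  >  k=4
[1,5] S\PP  <B  k=3
[0,5] S  <  k=1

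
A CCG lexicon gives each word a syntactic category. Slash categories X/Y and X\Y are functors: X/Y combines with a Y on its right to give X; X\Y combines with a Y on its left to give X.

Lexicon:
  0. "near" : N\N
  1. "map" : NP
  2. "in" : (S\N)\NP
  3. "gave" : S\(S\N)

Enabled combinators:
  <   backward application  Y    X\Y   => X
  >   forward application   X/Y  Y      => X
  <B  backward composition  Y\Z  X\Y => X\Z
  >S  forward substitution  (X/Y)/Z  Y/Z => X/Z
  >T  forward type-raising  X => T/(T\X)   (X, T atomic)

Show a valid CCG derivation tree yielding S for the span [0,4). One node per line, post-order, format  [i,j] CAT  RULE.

[0,4] S   <
  [0,3] S\N   <B
    [0,1] "near" : N\N
    [1,3] S\N   <
      [1,2] "map" : NP
      [2,3] "in" : (S\N)\NP
  [3,4] "gave" : S\(S\N)

[0,1] N\N  lex  "near"
[1,2] NP  lex  "map"
[2,3] (S\N)\NP  lex  "in"
[1,3] S\N  <  k=2
[0,3] S\N  <B  k=1
[3,4] S\(S\N)  lex  "gave"
[0,4] S  <  k=3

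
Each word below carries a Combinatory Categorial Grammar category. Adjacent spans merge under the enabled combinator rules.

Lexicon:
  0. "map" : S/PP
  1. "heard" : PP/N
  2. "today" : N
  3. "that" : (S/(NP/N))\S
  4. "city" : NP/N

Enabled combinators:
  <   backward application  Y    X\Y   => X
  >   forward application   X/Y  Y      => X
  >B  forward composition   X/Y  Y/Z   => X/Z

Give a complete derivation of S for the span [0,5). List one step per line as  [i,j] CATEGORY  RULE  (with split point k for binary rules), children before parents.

[0,5] S   >
  [0,4] S/(NP/N)   <
    [0,3] S   >
      [0,1] "map" : S/PP
      [1,3] PP   >
        [1,2] "heard" : PP/N
        [2,3] "today" : N
    [3,4] "that" : (S/(NP/N))\S
  [4,5] "city" : NP/N

[0,1] S/PP  lex  "map"
[1,2] PP/N  lex  "heard"
[2,3] N  lex  "today"
[1,3] PP  >  k=2
[0,3] S  >  k=1
[3,4] (S/(NP/N))\S  lex  "that"
[0,4] S/(NP/N)  <  k=3
[4,5] NP/N  lex  "city"
[0,5] S  >  k=4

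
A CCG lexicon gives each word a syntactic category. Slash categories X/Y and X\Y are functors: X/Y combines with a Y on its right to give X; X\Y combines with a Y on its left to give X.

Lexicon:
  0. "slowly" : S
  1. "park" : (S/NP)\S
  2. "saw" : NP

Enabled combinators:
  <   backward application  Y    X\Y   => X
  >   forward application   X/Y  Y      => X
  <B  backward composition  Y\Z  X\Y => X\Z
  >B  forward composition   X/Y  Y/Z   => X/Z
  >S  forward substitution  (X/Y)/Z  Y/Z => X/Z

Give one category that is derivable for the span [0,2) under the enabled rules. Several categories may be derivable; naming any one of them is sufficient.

S/NP

[0,3] S   >
  [0,2] S/NP   <
    [0,1] "slowly" : S
    [1,2] "park" : (S/NP)\S
  [2,3] "saw" : NP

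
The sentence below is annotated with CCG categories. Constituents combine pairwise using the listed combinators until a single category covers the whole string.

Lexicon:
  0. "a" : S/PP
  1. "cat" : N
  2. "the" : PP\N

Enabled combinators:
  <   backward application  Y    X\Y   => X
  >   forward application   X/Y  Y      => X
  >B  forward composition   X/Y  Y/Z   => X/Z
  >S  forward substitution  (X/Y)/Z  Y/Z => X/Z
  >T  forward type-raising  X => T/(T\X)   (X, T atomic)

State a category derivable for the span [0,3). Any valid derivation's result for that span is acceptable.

S

[0,3] S   >
  [0,1] "a" : S/PP
  [1,3] PP   <
    [1,2] "cat" : N
    [2,3] "the" : PP\N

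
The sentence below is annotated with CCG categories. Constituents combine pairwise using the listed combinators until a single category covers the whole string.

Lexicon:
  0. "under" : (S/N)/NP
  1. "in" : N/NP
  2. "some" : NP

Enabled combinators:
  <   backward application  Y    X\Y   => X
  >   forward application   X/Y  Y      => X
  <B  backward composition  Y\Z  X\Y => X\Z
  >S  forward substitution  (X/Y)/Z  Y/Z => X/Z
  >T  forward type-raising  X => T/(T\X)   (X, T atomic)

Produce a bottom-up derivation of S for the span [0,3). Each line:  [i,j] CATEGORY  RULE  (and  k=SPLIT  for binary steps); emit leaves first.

[0,3] S   >
  [0,2] S/NP   >S
    [0,1] "under" : (S/N)/NP
    [1,2] "in" : N/NP
  [2,3] "some" : NP

[0,1] (S/N)/NP  lex  "under"
[1,2] N/NP  lex  "in"
[0,2] S/NP  >S  k=1
[2,3] NP  lex  "some"
[0,3] S  >  k=2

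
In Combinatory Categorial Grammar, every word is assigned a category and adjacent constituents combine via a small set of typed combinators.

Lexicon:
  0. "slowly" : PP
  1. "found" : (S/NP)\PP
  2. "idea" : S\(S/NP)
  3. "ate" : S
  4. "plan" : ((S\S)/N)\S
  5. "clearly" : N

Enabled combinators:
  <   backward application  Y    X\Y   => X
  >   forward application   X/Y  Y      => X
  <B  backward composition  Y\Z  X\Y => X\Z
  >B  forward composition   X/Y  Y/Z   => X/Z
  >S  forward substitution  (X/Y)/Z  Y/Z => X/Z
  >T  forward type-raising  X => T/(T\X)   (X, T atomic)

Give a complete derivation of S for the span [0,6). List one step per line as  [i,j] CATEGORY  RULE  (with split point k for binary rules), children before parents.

[0,6] S   <
  [0,1] "slowly" : PP
  [1,6] S\PP   <B
    [1,3] S\PP   <B
      [1,2] "found" : (S/NP)\PP
      [2,3] "idea" : S\(S/NP)
    [3,6] S\S   >
      [3,5] (S\S)/N   <
        [3,4] "ate" : S
        [4,5] "plan" : ((S\S)/N)\S
      [5,6] "clearly" : N

[0,1] PP  lex  "slowly"
[1,2] (S/NP)\PP  lex  "found"
[2,3] S\(S/NP)  lex  "idea"
[1,3] S\PP  <B  k=2
[3,4] S  lex  "ate"
[4,5] ((S\S)/N)\S  lex  "plan"
[3,5] (S\S)/N  <  k=4
[5,6] N  lex  "clearly"
[3,6] S\S  >  k=5
[1,6] S\PP  <B  k=3
[0,6] S  <  k=1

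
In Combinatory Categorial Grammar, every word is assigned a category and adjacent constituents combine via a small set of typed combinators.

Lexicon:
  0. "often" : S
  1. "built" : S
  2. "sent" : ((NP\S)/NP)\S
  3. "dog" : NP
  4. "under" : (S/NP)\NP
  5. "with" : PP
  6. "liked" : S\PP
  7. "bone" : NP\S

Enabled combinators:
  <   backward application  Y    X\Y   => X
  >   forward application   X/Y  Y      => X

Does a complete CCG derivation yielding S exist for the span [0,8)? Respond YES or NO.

[0,8] S   >
  [0,5] S/NP   <
    [0,4] NP   <
      [0,1] "often" : S
      [1,4] NP\S   >
        [1,3] (NP\S)/NP   <
          [1,2] "built" : S
          [2,3] "sent" : ((NP\S)/NP)\S
        [3,4] "dog" : NP
    [4,5] "under" : (S/NP)\NP
  [5,8] NP   <
    [5,7] S   <
      [5,6] "with" : PP
      [6,7] "liked" : S\PP
    [7,8] "bone" : NP\S

YES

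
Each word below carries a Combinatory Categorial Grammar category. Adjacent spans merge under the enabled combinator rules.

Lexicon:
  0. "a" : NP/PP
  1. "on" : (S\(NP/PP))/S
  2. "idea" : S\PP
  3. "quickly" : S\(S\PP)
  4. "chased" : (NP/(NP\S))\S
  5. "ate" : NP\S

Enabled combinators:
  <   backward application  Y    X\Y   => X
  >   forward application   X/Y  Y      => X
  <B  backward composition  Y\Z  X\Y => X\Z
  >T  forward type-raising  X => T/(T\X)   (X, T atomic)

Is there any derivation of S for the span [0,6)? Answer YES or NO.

NP/PP (S\(NP/PP))/S S\PP S\(S\PP) (NP/(NP\S))\S NP\S
CKY chart[0,6] = {N/(N\NP), NP, NP/(NP\NP), PP/(PP\NP), S/(S\NP)}; S ∉ chart

NO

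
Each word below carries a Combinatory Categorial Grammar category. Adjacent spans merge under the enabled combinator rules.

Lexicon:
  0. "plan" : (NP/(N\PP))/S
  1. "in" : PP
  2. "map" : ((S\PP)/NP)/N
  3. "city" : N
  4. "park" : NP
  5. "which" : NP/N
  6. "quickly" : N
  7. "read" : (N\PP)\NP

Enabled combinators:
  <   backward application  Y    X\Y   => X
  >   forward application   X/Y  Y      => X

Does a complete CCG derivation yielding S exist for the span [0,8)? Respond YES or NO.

NO

(NP/(N\PP))/S PP ((S\PP)/NP)/N N NP NP/N N (N\PP)\NP
CKY chart[0,8] = {NP}; S ∉ chart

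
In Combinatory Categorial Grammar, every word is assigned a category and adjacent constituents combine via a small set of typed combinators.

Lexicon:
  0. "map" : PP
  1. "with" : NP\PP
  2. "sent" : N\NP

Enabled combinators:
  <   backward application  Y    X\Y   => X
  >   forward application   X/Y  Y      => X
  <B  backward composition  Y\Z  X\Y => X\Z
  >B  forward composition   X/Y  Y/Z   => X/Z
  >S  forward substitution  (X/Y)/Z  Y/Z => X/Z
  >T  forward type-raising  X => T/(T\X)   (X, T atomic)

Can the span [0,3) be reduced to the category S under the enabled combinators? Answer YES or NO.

NO

PP NP\PP N\NP
CKY chart[0,3] = {N, N/(N\N), NP/(NP\N), PP/(PP\N), S/(S\N)}; S ∉ chart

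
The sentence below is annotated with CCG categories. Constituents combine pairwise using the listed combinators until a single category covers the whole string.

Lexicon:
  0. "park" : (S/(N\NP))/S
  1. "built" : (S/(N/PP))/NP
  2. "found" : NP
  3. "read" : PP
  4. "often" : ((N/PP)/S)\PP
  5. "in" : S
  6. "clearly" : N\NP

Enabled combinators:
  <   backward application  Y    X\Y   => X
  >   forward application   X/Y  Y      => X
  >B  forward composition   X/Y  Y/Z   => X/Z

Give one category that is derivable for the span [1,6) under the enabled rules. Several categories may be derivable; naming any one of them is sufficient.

S

[0,7] S   >
  [0,6] S/(N\NP)   >
    [0,1] "park" : (S/(N\NP))/S
    [1,6] S   >
      [1,3] S/(N/PP)   >
        [1,2] "built" : (S/(N/PP))/NP
        [2,3] "found" : NP
      [3,6] N/PP   >
        [3,5] (N/PP)/S   <
          [3,4] "read" : PP
          [4,5] "often" : ((N/PP)/S)\PP
        [5,6] "in" : S
  [6,7] "clearly" : N\NP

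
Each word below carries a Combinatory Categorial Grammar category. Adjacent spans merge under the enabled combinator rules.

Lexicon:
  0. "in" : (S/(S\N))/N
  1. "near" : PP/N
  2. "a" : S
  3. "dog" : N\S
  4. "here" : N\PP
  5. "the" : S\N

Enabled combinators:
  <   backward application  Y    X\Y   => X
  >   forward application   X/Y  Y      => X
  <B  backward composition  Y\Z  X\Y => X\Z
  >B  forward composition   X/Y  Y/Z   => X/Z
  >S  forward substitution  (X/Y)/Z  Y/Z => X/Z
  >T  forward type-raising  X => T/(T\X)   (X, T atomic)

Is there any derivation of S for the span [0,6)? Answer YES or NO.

YES

[0,6] S   >
  [0,5] S/(S\N)   >
    [0,1] "in" : (S/(S\N))/N
    [1,5] N   <
      [1,4] PP   >
        [1,2] "near" : PP/N
        [2,4] N   <
          [2,3] "a" : S
          [3,4] "dog" : N\S
      [4,5] "here" : N\PP
  [5,6] "the" : S\N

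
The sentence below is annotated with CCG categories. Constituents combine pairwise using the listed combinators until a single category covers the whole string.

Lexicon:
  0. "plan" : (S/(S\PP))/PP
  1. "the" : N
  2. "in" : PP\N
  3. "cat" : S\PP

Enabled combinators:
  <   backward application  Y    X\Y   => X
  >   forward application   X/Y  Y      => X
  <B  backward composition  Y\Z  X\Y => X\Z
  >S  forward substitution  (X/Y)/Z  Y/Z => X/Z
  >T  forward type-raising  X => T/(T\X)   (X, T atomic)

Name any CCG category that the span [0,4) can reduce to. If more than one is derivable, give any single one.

[0,4] S   >
  [0,3] S/(S\PP)   >
    [0,1] "plan" : (S/(S\PP))/PP
    [1,3] PP   <
      [1,2] "the" : N
      [2,3] "in" : PP\N
  [3,4] "cat" : S\PP

S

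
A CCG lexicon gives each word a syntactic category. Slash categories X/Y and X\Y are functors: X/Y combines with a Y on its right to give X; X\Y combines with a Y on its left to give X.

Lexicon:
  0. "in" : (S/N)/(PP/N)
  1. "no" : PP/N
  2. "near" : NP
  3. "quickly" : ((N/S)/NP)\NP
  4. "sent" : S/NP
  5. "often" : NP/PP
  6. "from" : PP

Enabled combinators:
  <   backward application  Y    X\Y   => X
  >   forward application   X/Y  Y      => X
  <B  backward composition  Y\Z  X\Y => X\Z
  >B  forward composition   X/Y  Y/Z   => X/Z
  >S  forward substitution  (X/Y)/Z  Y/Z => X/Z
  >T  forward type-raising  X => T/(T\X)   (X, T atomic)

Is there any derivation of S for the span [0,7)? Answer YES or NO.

YES

[0,7] S   >
  [0,2] S/N   >
    [0,1] "in" : (S/N)/(PP/N)
    [1,2] "no" : PP/N
  [2,7] N   >
    [2,6] N/PP   >B
      [2,5] N/NP   >S
        [2,4] (N/S)/NP   <
          [2,3] "near" : NP
          [3,4] "quickly" : ((N/S)/NP)\NP
        [4,5] "sent" : S/NP
      [5,6] "often" : NP/PP
    [6,7] "from" : PP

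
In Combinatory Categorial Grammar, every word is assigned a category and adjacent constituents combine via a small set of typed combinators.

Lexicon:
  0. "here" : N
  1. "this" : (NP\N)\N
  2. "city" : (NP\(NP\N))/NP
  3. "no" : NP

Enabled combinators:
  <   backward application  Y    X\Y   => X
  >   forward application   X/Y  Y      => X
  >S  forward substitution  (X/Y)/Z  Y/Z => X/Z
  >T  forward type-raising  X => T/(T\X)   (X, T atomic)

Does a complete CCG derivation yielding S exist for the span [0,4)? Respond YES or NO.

NO

N (NP\N)\N (NP\(NP\N))/NP NP
CKY chart[0,4] = {N/(N\NP), NP, NP/(NP\NP), PP/(PP\NP), S/(S\NP)}; S ∉ chart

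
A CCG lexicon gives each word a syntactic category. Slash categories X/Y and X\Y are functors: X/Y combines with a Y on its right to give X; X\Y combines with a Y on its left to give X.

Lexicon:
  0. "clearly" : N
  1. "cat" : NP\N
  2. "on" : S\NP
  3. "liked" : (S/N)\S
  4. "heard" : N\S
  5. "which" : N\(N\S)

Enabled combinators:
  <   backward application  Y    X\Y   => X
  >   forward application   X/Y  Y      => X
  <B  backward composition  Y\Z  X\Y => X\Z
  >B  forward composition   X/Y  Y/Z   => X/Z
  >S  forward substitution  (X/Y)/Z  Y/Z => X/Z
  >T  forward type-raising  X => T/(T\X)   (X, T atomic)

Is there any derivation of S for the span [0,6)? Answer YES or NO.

YES

[0,6] S   >
  [0,4] S/N   <
    [0,3] S   <
      [0,2] NP   <
        [0,1] "clearly" : N
        [1,2] "cat" : NP\N
      [2,3] "on" : S\NP
    [3,4] "liked" : (S/N)\S
  [4,6] N   <
    [4,5] "heard" : N\S
    [5,6] "which" : N\(N\S)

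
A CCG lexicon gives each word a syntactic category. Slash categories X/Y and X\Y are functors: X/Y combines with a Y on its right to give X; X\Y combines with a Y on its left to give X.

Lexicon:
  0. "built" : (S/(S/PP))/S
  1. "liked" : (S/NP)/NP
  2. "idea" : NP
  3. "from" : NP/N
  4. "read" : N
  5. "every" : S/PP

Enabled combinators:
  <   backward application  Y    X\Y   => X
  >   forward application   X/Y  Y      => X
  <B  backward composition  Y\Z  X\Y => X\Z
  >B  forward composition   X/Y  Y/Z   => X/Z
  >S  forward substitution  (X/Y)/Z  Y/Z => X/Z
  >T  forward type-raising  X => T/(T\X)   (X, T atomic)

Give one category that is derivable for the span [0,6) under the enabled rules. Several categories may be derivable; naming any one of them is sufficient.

[0,6] S   >
  [0,5] S/(S/PP)   >
    [0,1] "built" : (S/(S/PP))/S
    [1,5] S   >
      [1,3] S/NP   >
        [1,2] "liked" : (S/NP)/NP
        [2,3] "idea" : NP
      [3,5] NP   >
        [3,4] "from" : NP/N
        [4,5] "read" : N
  [5,6] "every" : S/PP

S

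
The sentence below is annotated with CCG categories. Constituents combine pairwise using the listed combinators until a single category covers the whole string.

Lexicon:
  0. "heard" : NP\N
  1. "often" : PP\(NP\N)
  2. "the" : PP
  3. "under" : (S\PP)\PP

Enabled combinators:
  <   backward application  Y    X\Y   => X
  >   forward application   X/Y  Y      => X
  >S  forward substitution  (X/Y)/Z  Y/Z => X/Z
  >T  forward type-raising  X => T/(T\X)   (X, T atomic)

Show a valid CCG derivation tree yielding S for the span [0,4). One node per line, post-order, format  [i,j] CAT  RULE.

[0,4] S   <
  [0,2] PP   <
    [0,1] "heard" : NP\N
    [1,2] "often" : PP\(NP\N)
  [2,4] S\PP   <
    [2,3] "the" : PP
    [3,4] "under" : (S\PP)\PP

[0,1] NP\N  lex  "heard"
[1,2] PP\(NP\N)  lex  "often"
[0,2] PP  <  k=1
[2,3] PP  lex  "the"
[3,4] (S\PP)\PP  lex  "under"
[2,4] S\PP  <  k=3
[0,4] S  <  k=2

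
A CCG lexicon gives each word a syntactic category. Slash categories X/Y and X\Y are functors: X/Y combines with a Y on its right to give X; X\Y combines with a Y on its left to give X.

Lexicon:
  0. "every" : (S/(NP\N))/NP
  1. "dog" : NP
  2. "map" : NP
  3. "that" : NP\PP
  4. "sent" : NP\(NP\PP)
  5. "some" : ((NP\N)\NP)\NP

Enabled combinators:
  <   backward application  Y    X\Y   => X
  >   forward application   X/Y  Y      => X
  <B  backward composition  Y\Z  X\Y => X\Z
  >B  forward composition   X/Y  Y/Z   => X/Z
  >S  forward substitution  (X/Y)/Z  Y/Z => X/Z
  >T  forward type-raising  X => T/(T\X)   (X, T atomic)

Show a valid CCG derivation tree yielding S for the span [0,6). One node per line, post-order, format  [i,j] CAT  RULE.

[0,6] S   >
  [0,2] S/(NP\N)   >
    [0,1] "every" : (S/(NP\N))/NP
    [1,2] "dog" : NP
  [2,6] NP\N   <
    [2,3] "map" : NP
    [3,6] (NP\N)\NP   <
      [3,5] NP   <
        [3,4] "that" : NP\PP
        [4,5] "sent" : NP\(NP\PP)
      [5,6] "some" : ((NP\N)\NP)\NP

[0,1] (S/(NP\N))/NP  lex  "every"
[1,2] NP  lex  "dog"
[0,2] S/(NP\N)  >  k=1
[2,3] NP  lex  "map"
[3,4] NP\PP  lex  "that"
[4,5] NP\(NP\PP)  lex  "sent"
[3,5] NP  <  k=4
[5,6] ((NP\N)\NP)\NP  lex  "some"
[3,6] (NP\N)\NP  <  k=5
[2,6] NP\N  <  k=3
[0,6] S  >  k=2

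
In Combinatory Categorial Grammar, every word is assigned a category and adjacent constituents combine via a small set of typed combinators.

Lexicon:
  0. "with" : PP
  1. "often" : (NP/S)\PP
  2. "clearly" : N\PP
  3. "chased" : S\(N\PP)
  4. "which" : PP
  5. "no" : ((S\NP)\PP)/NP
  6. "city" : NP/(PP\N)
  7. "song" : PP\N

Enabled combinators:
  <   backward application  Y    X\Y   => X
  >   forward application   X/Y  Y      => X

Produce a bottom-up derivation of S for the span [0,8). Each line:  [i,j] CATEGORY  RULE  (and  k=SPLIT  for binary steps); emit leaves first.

[0,1] PP  lex  "with"
[1,2] (NP/S)\PP  lex  "often"
[0,2] NP/S  <  k=1
[2,3] N\PP  lex  "clearly"
[3,4] S\(N\PP)  lex  "chased"
[2,4] S  <  k=3
[0,4] NP  >  k=2
[4,5] PP  lex  "which"
[5,6] ((S\NP)\PP)/NP  lex  "no"
[6,7] NP/(PP\N)  lex  "city"
[7,8] PP\N  lex  "song"
[6,8] NP  >  k=7
[5,8] (S\NP)\PP  >  k=6
[4,8] S\NP  <  k=5
[0,8] S  <  k=4

[0,8] S   <
  [0,4] NP   >
    [0,2] NP/S   <
      [0,1] "with" : PP
      [1,2] "often" : (NP/S)\PP
    [2,4] S   <
      [2,3] "clearly" : N\PP
      [3,4] "chased" : S\(N\PP)
  [4,8] S\NP   <
    [4,5] "which" : PP
    [5,8] (S\NP)\PP   >
      [5,6] "no" : ((S\NP)\PP)/NP
      [6,8] NP   >
        [6,7] "city" : NP/(PP\N)
        [7,8] "song" : PP\N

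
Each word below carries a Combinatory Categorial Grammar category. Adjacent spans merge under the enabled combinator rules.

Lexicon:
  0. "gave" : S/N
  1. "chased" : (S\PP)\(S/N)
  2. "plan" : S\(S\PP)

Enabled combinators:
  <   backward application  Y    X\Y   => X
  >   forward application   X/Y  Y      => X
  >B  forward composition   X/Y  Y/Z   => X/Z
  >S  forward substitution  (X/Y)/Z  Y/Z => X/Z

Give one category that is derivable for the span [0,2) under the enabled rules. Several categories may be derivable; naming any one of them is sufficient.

[0,3] S   <
  [0,2] S\PP   <
    [0,1] "gave" : S/N
    [1,2] "chased" : (S\PP)\(S/N)
  [2,3] "plan" : S\(S\PP)

S\PP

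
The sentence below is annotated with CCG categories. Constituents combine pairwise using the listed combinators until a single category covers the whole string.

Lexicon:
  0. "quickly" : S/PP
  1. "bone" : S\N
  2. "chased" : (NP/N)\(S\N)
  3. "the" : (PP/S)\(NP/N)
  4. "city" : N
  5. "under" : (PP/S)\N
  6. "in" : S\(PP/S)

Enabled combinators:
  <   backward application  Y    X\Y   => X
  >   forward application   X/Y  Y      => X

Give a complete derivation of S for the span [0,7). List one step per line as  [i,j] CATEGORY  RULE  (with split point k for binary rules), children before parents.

[0,7] S   >
  [0,1] "quickly" : S/PP
  [1,7] PP   >
    [1,4] PP/S   <
      [1,3] NP/N   <
        [1,2] "bone" : S\N
        [2,3] "chased" : (NP/N)\(S\N)
      [3,4] "the" : (PP/S)\(NP/N)
    [4,7] S   <
      [4,6] PP/S   <
        [4,5] "city" : N
        [5,6] "under" : (PP/S)\N
      [6,7] "in" : S\(PP/S)

[0,1] S/PP  lex  "quickly"
[1,2] S\N  lex  "bone"
[2,3] (NP/N)\(S\N)  lex  "chased"
[1,3] NP/N  <  k=2
[3,4] (PP/S)\(NP/N)  lex  "the"
[1,4] PP/S  <  k=3
[4,5] N  lex  "city"
[5,6] (PP/S)\N  lex  "under"
[4,6] PP/S  <  k=5
[6,7] S\(PP/S)  lex  "in"
[4,7] S  <  k=6
[1,7] PP  >  k=4
[0,7] S  >  k=1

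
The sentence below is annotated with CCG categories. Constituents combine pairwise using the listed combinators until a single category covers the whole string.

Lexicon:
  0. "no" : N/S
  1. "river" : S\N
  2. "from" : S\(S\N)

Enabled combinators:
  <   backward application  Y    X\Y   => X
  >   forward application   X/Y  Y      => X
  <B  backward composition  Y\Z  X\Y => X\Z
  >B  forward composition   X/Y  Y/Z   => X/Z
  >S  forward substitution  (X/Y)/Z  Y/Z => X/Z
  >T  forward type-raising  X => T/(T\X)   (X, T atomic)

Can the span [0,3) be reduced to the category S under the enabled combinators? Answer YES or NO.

NO

N/S S\N S\(S\N)
CKY chart[0,3] = {N, N/(N\N), N/(S\S), NP/(NP\N), PP/(PP\N), S/(S\N)}; S ∉ chart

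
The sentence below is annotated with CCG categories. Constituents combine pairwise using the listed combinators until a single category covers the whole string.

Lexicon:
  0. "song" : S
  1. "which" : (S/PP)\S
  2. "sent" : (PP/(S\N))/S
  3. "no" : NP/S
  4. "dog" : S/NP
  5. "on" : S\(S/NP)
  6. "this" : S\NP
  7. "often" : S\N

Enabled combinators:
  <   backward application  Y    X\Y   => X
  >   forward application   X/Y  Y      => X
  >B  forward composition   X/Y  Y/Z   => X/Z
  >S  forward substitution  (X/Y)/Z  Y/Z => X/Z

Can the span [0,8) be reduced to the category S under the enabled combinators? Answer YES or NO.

YES

[0,8] S   >
  [0,2] S/PP   <
    [0,1] "song" : S
    [1,2] "which" : (S/PP)\S
  [2,8] PP   >
    [2,7] PP/(S\N)   >
      [2,3] "sent" : (PP/(S\N))/S
      [3,7] S   <
        [3,6] NP   >
          [3,4] "no" : NP/S
          [4,6] S   <
            [4,5] "dog" : S/NP
            [5,6] "on" : S\(S/NP)
        [6,7] "this" : S\NP
    [7,8] "often" : S\N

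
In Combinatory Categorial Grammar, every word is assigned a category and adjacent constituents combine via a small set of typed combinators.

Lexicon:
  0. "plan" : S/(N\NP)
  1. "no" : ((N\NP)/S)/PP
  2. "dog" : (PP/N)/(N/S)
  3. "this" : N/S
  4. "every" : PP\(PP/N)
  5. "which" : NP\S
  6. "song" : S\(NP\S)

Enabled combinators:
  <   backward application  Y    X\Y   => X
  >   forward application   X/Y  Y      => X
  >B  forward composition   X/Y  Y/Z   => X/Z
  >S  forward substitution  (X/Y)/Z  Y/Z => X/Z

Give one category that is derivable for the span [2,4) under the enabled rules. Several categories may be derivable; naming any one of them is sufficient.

PP/N

[0,7] S   >
  [0,1] "plan" : S/(N\NP)
  [1,7] N\NP   >
    [1,5] (N\NP)/S   >
      [1,2] "no" : ((N\NP)/S)/PP
      [2,5] PP   <
        [2,4] PP/N   >
          [2,3] "dog" : (PP/N)/(N/S)
          [3,4] "this" : N/S
        [4,5] "every" : PP\(PP/N)
    [5,7] S   <
      [5,6] "which" : NP\S
      [6,7] "song" : S\(NP\S)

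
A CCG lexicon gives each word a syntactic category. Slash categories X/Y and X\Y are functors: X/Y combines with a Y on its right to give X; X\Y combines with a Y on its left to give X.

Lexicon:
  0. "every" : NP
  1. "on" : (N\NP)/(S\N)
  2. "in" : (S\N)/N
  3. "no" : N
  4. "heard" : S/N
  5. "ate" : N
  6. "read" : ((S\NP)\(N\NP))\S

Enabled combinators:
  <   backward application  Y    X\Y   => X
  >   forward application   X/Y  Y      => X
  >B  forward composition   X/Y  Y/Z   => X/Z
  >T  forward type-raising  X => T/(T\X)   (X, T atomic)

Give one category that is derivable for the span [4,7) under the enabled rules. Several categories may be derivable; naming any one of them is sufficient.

[0,7] S   >
  [0,1] S/(S\NP)   >T
    [0,1] "every" : NP
  [1,7] S\NP   <
    [1,4] N\NP   >
      [1,2] "on" : (N\NP)/(S\N)
      [2,4] S\N   >
        [2,3] "in" : (S\N)/N
        [3,4] "no" : N
    [4,7] (S\NP)\(N\NP)   <
      [4,6] S   >
        [4,5] "heard" : S/N
        [5,6] "ate" : N
      [6,7] "read" : ((S\NP)\(N\NP))\S

(S\NP)\(N\NP)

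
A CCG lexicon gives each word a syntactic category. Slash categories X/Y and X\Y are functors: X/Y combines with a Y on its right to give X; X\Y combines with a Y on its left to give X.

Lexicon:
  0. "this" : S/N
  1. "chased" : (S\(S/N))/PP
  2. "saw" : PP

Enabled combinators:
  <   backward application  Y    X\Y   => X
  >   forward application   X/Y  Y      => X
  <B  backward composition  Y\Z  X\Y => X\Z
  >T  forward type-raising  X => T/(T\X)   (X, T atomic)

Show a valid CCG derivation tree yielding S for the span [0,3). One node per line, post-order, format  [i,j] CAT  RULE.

[0,3] S   <
  [0,1] "this" : S/N
  [1,3] S\(S/N)   >
    [1,2] "chased" : (S\(S/N))/PP
    [2,3] "saw" : PP

[0,1] S/N  lex  "this"
[1,2] (S\(S/N))/PP  lex  "chased"
[2,3] PP  lex  "saw"
[1,3] S\(S/N)  >  k=2
[0,3] S  <  k=1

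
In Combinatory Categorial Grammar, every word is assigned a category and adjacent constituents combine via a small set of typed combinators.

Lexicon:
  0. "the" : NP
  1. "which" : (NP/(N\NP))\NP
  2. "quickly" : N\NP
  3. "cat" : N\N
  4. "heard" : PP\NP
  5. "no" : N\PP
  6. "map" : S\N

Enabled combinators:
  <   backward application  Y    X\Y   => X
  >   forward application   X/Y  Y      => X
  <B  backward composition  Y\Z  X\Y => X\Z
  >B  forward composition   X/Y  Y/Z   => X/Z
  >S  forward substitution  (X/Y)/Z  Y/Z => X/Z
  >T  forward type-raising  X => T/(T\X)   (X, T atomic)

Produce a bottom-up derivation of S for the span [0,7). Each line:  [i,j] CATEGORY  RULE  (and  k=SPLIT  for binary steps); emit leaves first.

[0,1] NP  lex  "the"
[1,2] (NP/(N\NP))\NP  lex  "which"
[0,2] NP/(N\NP)  <  k=1
[2,3] N\NP  lex  "quickly"
[3,4] N\N  lex  "cat"
[2,4] N\NP  <B  k=3
[0,4] NP  >  k=2
[4,5] PP\NP  lex  "heard"
[0,5] PP  <  k=4
[5,6] N\PP  lex  "no"
[6,7] S\N  lex  "map"
[5,7] S\PP  <B  k=6
[0,7] S  <  k=5

[0,7] S   <
  [0,5] PP   <
    [0,4] NP   >
      [0,2] NP/(N\NP)   <
        [0,1] "the" : NP
        [1,2] "which" : (NP/(N\NP))\NP
      [2,4] N\NP   <B
        [2,3] "quickly" : N\NP
        [3,4] "cat" : N\N
    [4,5] "heard" : PP\NP
  [5,7] S\PP   <B
    [5,6] "no" : N\PP
    [6,7] "map" : S\N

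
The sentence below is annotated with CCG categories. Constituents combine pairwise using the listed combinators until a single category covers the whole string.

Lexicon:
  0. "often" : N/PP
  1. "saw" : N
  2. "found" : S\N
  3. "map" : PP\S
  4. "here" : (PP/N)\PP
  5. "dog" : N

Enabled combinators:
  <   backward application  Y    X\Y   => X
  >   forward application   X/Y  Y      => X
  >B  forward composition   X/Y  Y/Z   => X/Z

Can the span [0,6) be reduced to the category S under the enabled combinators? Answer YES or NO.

N/PP N S\N PP\S (PP/N)\PP N
CKY chart[0,6] = {N}; S ∉ chart

NO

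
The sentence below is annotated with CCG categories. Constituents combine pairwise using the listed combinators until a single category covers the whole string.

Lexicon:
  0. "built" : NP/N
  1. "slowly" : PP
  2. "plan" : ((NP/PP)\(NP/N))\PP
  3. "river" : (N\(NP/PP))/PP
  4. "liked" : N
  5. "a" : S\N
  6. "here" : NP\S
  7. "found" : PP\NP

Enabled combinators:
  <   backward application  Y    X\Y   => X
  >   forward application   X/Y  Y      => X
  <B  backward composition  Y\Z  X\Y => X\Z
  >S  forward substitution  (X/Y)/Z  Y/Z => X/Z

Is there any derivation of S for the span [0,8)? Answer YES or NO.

NO

NP/N PP ((NP/PP)\(NP/N))\PP (N\(NP/PP))/PP N S\N NP\S PP\NP
CKY chart[0,8] = {N}; S ∉ chart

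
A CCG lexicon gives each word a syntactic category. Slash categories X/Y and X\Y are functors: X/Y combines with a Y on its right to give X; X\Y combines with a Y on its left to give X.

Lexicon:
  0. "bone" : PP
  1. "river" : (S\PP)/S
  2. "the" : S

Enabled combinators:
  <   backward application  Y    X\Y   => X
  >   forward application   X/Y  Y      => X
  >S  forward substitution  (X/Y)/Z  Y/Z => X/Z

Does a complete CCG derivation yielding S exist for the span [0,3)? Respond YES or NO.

YES

[0,3] S   <
  [0,1] "bone" : PP
  [1,3] S\PP   >
    [1,2] "river" : (S\PP)/S
    [2,3] "the" : S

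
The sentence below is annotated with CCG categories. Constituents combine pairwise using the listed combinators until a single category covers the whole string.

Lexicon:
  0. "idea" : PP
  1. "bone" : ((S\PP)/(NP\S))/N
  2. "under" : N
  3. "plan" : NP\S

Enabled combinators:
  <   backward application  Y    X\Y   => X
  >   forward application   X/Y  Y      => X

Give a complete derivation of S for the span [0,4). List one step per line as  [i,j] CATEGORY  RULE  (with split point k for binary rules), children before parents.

[0,1] PP  lex  "idea"
[1,2] ((S\PP)/(NP\S))/N  lex  "bone"
[2,3] N  lex  "under"
[1,3] (S\PP)/(NP\S)  >  k=2
[3,4] NP\S  lex  "plan"
[1,4] S\PP  >  k=3
[0,4] S  <  k=1

[0,4] S   <
  [0,1] "idea" : PP
  [1,4] S\PP   >
    [1,3] (S\PP)/(NP\S)   >
      [1,2] "bone" : ((S\PP)/(NP\S))/N
      [2,3] "under" : N
    [3,4] "plan" : NP\S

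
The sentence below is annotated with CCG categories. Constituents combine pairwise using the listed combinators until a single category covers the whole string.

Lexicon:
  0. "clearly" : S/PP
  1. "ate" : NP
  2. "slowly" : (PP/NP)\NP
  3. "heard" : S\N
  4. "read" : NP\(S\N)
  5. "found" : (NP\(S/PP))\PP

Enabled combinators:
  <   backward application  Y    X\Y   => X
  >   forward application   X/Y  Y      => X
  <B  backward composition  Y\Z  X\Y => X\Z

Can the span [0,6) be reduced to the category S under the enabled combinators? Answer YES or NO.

S/PP NP (PP/NP)\NP S\N NP\(S\N) (NP\(S/PP))\PP
CKY chart[0,6] = {NP}; S ∉ chart

NO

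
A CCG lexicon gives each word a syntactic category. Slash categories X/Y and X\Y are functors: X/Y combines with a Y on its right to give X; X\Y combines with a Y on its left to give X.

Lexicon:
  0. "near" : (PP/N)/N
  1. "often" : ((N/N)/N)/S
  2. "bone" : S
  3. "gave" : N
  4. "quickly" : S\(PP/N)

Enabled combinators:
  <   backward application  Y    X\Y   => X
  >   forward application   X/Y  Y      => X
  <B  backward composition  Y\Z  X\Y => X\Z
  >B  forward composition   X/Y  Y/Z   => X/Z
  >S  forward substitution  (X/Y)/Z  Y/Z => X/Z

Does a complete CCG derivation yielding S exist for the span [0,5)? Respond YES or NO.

[0,5] S   <
  [0,4] PP/N   >S
    [0,1] "near" : (PP/N)/N
    [1,4] N/N   >
      [1,3] (N/N)/N   >
        [1,2] "often" : ((N/N)/N)/S
        [2,3] "bone" : S
      [3,4] "gave" : N
  [4,5] "quickly" : S\(PP/N)

YES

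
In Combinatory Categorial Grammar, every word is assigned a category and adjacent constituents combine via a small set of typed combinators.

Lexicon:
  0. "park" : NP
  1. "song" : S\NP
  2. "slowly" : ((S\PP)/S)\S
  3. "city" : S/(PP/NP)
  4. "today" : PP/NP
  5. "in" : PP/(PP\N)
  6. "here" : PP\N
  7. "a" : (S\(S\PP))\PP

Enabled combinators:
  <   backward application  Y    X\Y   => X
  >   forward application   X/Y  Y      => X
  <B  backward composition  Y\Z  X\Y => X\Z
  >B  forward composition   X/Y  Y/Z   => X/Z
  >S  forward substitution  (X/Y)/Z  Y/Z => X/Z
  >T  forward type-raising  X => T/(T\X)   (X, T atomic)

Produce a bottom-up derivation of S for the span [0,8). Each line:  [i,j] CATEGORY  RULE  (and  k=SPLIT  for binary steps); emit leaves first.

[0,1] NP  lex  "park"
[1,2] S\NP  lex  "song"
[0,2] S  <  k=1
[2,3] ((S\PP)/S)\S  lex  "slowly"
[0,3] (S\PP)/S  <  k=2
[3,4] S/(PP/NP)  lex  "city"
[4,5] PP/NP  lex  "today"
[3,5] S  >  k=4
[0,5] S\PP  >  k=3
[5,6] PP/(PP\N)  lex  "in"
[6,7] PP\N  lex  "here"
[5,7] PP  >  k=6
[7,8] (S\(S\PP))\PP  lex  "a"
[5,8] S\(S\PP)  <  k=7
[0,8] S  <  k=5

[0,8] S   <
  [0,5] S\PP   >
    [0,3] (S\PP)/S   <
      [0,2] S   <
        [0,1] "park" : NP
        [1,2] "song" : S\NP
      [2,3] "slowly" : ((S\PP)/S)\S
    [3,5] S   >
      [3,4] "city" : S/(PP/NP)
      [4,5] "today" : PP/NP
  [5,8] S\(S\PP)   <
    [5,7] PP   >
      [5,6] "in" : PP/(PP\N)
      [6,7] "here" : PP\N
    [7,8] "a" : (S\(S\PP))\PP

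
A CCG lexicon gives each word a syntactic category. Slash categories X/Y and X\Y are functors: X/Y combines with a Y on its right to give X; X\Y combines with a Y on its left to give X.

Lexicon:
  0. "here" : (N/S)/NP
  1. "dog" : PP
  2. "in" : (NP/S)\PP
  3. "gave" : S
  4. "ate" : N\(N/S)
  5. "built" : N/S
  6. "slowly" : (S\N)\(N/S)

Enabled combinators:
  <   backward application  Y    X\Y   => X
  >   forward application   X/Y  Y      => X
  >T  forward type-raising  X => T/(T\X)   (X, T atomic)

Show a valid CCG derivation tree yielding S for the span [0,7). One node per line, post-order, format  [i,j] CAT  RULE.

[0,1] (N/S)/NP  lex  "here"
[1,2] PP  lex  "dog"
[2,3] (NP/S)\PP  lex  "in"
[1,3] NP/S  <  k=2
[3,4] S  lex  "gave"
[1,4] NP  >  k=3
[0,4] N/S  >  k=1
[4,5] N\(N/S)  lex  "ate"
[0,5] N  <  k=4
[5,6] N/S  lex  "built"
[6,7] (S\N)\(N/S)  lex  "slowly"
[5,7] S\N  <  k=6
[0,7] S  <  k=5

[0,7] S   <
  [0,5] N   <
    [0,4] N/S   >
      [0,1] "here" : (N/S)/NP
      [1,4] NP   >
        [1,3] NP/S   <
          [1,2] "dog" : PP
          [2,3] "in" : (NP/S)\PP
        [3,4] "gave" : S
    [4,5] "ate" : N\(N/S)
  [5,7] S\N   <
    [5,6] "built" : N/S
    [6,7] "slowly" : (S\N)\(N/S)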